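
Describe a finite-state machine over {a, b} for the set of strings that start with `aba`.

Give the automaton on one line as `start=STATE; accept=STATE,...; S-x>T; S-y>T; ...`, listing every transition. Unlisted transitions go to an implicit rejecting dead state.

Check the first 3 symbols one by one: S0 through S2 record how many have matched `aba` so far; any wrong symbol goes to the dead state S4. After all 3 match we enter the accepting sink S3.
        a   b  
>  S0   S1  S4 
   S1   S4  S2 
   S2   S3  S4 
 * S3   S3  S3 
   S4   S4  S4 
(> = start, * = accepting)

start=S0; accept=S3; S0-a>S1; S0-b>S4; S1-a>S4; S1-b>S2; S2-a>S3; S2-b>S4; S3-a>S3; S3-b>S3; S4-a>S4; S4-b>S4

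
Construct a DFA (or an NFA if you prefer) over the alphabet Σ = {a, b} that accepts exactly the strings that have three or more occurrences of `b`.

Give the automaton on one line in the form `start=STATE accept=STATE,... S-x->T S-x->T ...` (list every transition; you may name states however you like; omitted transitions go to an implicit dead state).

start=q0 accept=q3,q4 q0-a->q0 q0-b->q1 q1-a->q1 q1-b->q2 q2-a->q2 q2-b->q3 q3-a->q3 q3-b->q4 q4-a->q4 q4-b->q4

Only the number of `b`s matters, and only up to 4. Make a chain q0 → q1 → q2 → q3 → q4 advanced by each `b` (with q4 absorbing); every other symbol self-loops. The accepting set is {q3, q4}.
With 5 states:
        a   b  
>  q0   q0  q1 
   q1   q1  q2 
   q2   q2  q3 
 * q3   q3  q4 
 * q4   q4  q4 
(> = start, * = accepting)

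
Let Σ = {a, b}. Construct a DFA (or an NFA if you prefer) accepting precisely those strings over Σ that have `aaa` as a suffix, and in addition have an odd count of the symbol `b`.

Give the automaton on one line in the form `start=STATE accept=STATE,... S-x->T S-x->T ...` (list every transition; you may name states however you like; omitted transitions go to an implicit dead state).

start=s0 accept=s7 s0-a->s1 s0-b->s2 s1-a->s3 s1-b->s2 s2-a->s4 s2-b->s0 s3-a->s5 s3-b->s2 s4-a->s6 s4-b->s0 s5-a->s5 s5-b->s2 s6-a->s7 s6-b->s0 s7-a->s7 s7-b->s0

Run two small machines in parallel and take their product. The first has 4 states tracking how much of the suffix `aaa` has currently been matched; the second has 2 states tracking the count of `b`s modulo 2. A product state is a pair (one from each), accepting exactly when both do.
With 8 states:
        a   b  
>  s0   s1  s2 
   s1   s3  s2 
   s2   s4  s0 
   s3   s5  s2 
   s4   s6  s0 
   s5   s5  s2 
   s6   s7  s0 
 * s7   s7  s0 
(> = start, * = accepting)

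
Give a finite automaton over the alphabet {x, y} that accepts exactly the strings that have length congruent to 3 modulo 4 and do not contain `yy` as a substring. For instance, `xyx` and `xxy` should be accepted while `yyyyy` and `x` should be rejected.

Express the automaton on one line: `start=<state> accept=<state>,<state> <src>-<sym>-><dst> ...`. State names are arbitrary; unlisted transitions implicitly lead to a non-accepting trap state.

start=q0 accept=q6,q7 q0-x->q1 q0-y->q2 q1-x->q3 q1-y->q4 q2-x->q3 q2-y->q5 q3-x->q6 q3-y->q7 q4-x->q6 q4-y->q8 q5-x->q8 q5-y->q8 q6-x->q0 q6-y->q9 q7-x->q0 q7-y->q10 q8-x->q10 q8-y->q10 q9-x->q1 q9-y->q11 q10-x->q11 q10-y->q11 q11-x->q5 q11-y->q5

Handle the two conditions separately and then intersect. One (4 states) tracks the input length modulo 4; the other (3 states) tracks partial matches of the forbidden pattern `yy`. Each combined state is a pair, one component from each; accept when both components accept.
12 states suffice.
          x    y  
>  q0     q1   q2 
   q1     q3   q4 
   q2     q3   q5 
   q3     q6   q7 
   q4     q6   q8 
   q5     q8   q8 
 * q6     q0   q9 
 * q7     q0  q10 
   q8    q10  q10 
   q9     q1  q11 
   q10   q11  q11 
   q11    q5   q5 
(> = start, * = accepting)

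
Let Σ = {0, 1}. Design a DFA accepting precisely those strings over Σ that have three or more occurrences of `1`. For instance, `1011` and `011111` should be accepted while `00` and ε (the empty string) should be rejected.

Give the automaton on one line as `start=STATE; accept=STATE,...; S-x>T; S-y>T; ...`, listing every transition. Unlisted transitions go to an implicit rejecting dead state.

Count `1`s, saturating at 4: states q0 through q3 mean 0 through 3 `1`s seen; q4 means more than 3. Each `1` increments (capped at q4); other symbols loop. Accept from {q3, q4}.
5 states suffice.
        0   1  
>  q0   q0  q1 
   q1   q1  q2 
   q2   q2  q3 
 * q3   q3  q4 
 * q4   q4  q4 
(> = start, * = accepting)

start=q0; accept=q3,q4; q0-0>q0; q0-1>q1; q1-0>q1; q1-1>q2; q2-0>q2; q2-1>q3; q3-0>q3; q3-1>q4; q4-0>q4; q4-1>q4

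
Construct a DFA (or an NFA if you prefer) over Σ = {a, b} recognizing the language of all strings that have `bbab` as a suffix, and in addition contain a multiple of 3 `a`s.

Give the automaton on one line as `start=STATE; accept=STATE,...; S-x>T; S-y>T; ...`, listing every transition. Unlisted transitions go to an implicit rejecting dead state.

Run two small machines in parallel and take their product. One (5 states) tracks how much of the suffix `bbab` has currently been matched; the other (3 states) tracks the count of `a`s modulo 3. Each combined state is a pair, one component from each; accept when both components accept.
15 states suffice.
          a    b  
>  s0     s1   s2 
   s1     s3   s4 
   s2     s1   s5 
   s3     s0   s6 
   s4     s3   s7 
   s5     s8   s5 
   s6     s0   s9 
   s7    s10   s7 
   s8     s3  s11 
   s9    s12   s9 
   s10    s0  s13 
   s11    s3   s7 
   s12    s1  s14 
   s13    s0   s9 
 * s14    s1   s5 
(> = start, * = accepting)

start=s0; accept=s14; s0-a>s1; s0-b>s2; s1-a>s3; s1-b>s4; s2-a>s1; s2-b>s5; s3-a>s0; s3-b>s6; s4-a>s3; s4-b>s7; s5-a>s8; s5-b>s5; s6-a>s0; s6-b>s9; s7-a>s10; s7-b>s7; s8-a>s3; s8-b>s11; s9-a>s12; s9-b>s9; s10-a>s0; s10-b>s13; s11-a>s3; s11-b>s7; s12-a>s1; s12-b>s14; s13-a>s0; s13-b>s9; s14-a>s1; s14-b>s5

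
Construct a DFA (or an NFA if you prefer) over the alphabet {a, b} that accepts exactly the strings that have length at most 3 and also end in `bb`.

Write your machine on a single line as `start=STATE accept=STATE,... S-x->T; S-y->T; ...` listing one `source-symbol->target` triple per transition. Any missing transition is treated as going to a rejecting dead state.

start=q0; accept=q5,q6; q0-a->q1; q0-b->q2; q1-a->q3; q1-b->q4; q2-a->q3; q2-b->q5; q3-a->q3; q3-b->q3; q4-a->q3; q4-b->q6; q5-a->q3; q5-b->q6; q6-a->q3; q6-b->q3

Handle the two conditions separately and then intersect. The first has 5 states tracking the input length, saturating at 4; the second has 3 states tracking how much of the suffix `bb` has currently been matched. A product state is a pair (one from each), accepting exactly when both do. After merging equivalent states the machine shrinks.
        a   b  
>  q0   q1  q2 
   q1   q3  q4 
   q2   q3  q5 
   q3   q3  q3 
   q4   q3  q6 
 * q5   q3  q6 
 * q6   q3  q3 
(> = start, * = accepting)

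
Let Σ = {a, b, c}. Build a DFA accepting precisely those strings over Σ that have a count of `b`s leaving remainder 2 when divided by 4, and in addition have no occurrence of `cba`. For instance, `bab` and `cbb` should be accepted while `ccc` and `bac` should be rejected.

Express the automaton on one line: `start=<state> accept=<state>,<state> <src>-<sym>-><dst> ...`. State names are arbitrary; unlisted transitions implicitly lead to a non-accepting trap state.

start=q0 accept=q3,q7,q8 q0-a->q0 q0-b->q1 q0-c->q2 q1-a->q1 q1-b->q3 q1-c->q4 q2-a->q0 q2-b->q5 q2-c->q2 q3-a->q3 q3-b->q6 q3-c->q7 q4-a->q1 q4-b->q8 q4-c->q4 q5-a->q9 q5-b->q3 q5-c->q4 q6-a->q6 q6-b->q0 q6-c->q10 q7-a->q3 q7-b->q11 q7-c->q7 q8-a->q12 q8-b->q6 q8-c->q7 q9-a->q9 q9-b->q12 q9-c->q9 q10-a->q6 q10-b->q13 q10-c->q10 q11-a->q14 q11-b->q0 q11-c->q10 q12-a->q12 q12-b->q14 q12-c->q12 q13-a->q15 q13-b->q1 q13-c->q2 q14-a->q14 q14-b->q15 q14-c->q14 q15-a->q15 q15-b->q9 q15-c->q15

Run two small machines in parallel and take their product. The first has 4 states tracking the count of `b`s modulo 4; the second has 4 states tracking partial matches of the forbidden pattern `cba`. A product state is a pair (one from each), accepting exactly when both do.
16 states suffice.
          a    b    c  
>  q0     q0   q1   q2 
   q1     q1   q3   q4 
   q2     q0   q5   q2 
 * q3     q3   q6   q7 
   q4     q1   q8   q4 
   q5     q9   q3   q4 
   q6     q6   q0  q10 
 * q7     q3  q11   q7 
 * q8    q12   q6   q7 
   q9     q9  q12   q9 
   q10    q6  q13  q10 
   q11   q14   q0  q10 
   q12   q12  q14  q12 
   q13   q15   q1   q2 
   q14   q14  q15  q14 
   q15   q15   q9  q15 
(> = start, * = accepting)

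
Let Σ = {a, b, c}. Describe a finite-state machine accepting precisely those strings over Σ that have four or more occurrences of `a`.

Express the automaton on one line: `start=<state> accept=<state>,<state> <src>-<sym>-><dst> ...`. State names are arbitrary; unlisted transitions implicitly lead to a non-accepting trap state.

Count `a`s, saturating at 5: states q0 through q4 mean 0 through 4 `a`s seen; q5 means more than 4. Each `a` increments (capped at q5); other symbols loop. Accept from {q4, q5}.
        a   b   c  
>  q0   q1  q0  q0 
   q1   q2  q1  q1 
   q2   q3  q2  q2 
   q3   q4  q3  q3 
 * q4   q5  q4  q4 
 * q5   q5  q5  q5 
(> = start, * = accepting)

start=q0 accept=q4,q5 q0-a->q1 q0-b->q0 q0-c->q0 q1-a->q2 q1-b->q1 q1-c->q1 q2-a->q3 q2-b->q2 q2-c->q2 q3-a->q4 q3-b->q3 q3-c->q3 q4-a->q5 q4-b->q4 q4-c->q4 q5-a->q5 q5-b->q5 q5-c->q5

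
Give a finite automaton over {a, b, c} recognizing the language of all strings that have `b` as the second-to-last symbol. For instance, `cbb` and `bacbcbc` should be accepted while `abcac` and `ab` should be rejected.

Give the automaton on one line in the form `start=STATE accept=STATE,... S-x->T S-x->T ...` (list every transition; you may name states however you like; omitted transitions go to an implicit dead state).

start=q0 accept=q7,q8,q9 q0-a->q1 q0-b->q2 q0-c->q3 q1-a->q4 q1-b->q5 q1-c->q6 q2-a->q7 q2-b->q8 q2-c->q9 q3-a->q10 q3-b->q11 q3-c->q12 q4-a->q4 q4-b->q5 q4-c->q6 q5-a->q7 q5-b->q8 q5-c->q9 q6-a->q10 q6-b->q11 q6-c->q12 q7-a->q4 q7-b->q5 q7-c->q6 q8-a->q7 q8-b->q8 q8-c->q9 q9-a->q10 q9-b->q11 q9-c->q12 q10-a->q4 q10-b->q5 q10-c->q6 q11-a->q7 q11-b->q8 q11-c->q9 q12-a->q10 q12-b->q11 q12-c->q12

Because acceptance depends on a position counted from the end, the machine has to buffer the most recent 2 symbols. Make each state the string of the last up-to-2 symbols read; on input `x` shift the window left and append `x`. Accept when the buffered window has length 2 and begins with `b`.
With 13 states:
          a    b    c  
>  q0     q1   q2   q3 
   q1     q4   q5   q6 
   q2     q7   q8   q9 
   q3    q10  q11  q12 
   q4     q4   q5   q6 
   q5     q7   q8   q9 
   q6    q10  q11  q12 
 * q7     q4   q5   q6 
 * q8     q7   q8   q9 
 * q9    q10  q11  q12 
   q10    q4   q5   q6 
   q11    q7   q8   q9 
   q12   q10  q11  q12 
(> = start, * = accepting)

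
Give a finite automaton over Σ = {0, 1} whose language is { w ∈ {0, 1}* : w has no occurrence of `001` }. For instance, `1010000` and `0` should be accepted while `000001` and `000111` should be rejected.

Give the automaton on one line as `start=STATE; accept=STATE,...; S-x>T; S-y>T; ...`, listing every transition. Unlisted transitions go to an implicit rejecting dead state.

start=q0; accept=q0,q1,q2; q0-0>q1; q0-1>q0; q1-0>q2; q1-1>q0; q2-0>q2; q2-1>q3; q3-0>q3; q3-1>q3

Track partial matches of the forbidden pattern `001`. State q3 is a dead state reached once `001` has occurred; every other state accepts. q0 means no part of `001` is currently matched.
With 4 states:
        0   1  
>* q0   q1  q0 
 * q1   q2  q0 
 * q2   q2  q3 
   q3   q3  q3 
(> = start, * = accepting)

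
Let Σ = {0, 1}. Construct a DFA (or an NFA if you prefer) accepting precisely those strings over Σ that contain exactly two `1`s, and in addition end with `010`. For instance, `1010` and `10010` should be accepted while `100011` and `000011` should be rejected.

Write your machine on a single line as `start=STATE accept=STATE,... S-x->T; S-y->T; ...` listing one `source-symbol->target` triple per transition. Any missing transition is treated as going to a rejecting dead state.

Build one automaton per condition and run them in lockstep. The first has 4 states tracking the count of `1`s, saturating at 3; the second has 4 states tracking how much of the suffix `010` has currently been matched. A product state is a pair (one from each), accepting exactly when both do. After merging equivalent states the machine shrinks.
A 6-state machine:
        0   1  
>  s0   s0  s1 
   s1   s2  s3 
   s2   s2  s4 
   s3   s3  s3 
   s4   s5  s3 
 * s5   s3  s3 
(> = start, * = accepting)

start=s0; accept=s5; s0-0->s0; s0-1->s1; s1-0->s2; s1-1->s3; s2-0->s2; s2-1->s4; s3-0->s3; s3-1->s3; s4-0->s5; s4-1->s3; s5-0->s3; s5-1->s3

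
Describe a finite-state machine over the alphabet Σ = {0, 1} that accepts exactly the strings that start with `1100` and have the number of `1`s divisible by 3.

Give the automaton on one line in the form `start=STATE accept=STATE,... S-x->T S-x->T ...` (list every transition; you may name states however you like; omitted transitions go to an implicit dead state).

Run two small machines in parallel and take their product. One (6 states) tracks whether the input so far still matches the prefix `1100`; the other (3 states) tracks the count of `1`s modulo 3. Each combined state is a pair, one component from each; accept when both components accept. After merging equivalent states the machine shrinks.
With 8 states:
        0   1  
>  S0   S1  S2 
   S1   S1  S1 
   S2   S1  S3 
   S3   S4  S1 
   S4   S5  S1 
   S5   S5  S6 
 * S6   S6  S7 
   S7   S7  S5 
(> = start, * = accepting)

start=S0 accept=S6 S0-0->S1 S0-1->S2 S1-0->S1 S1-1->S1 S2-0->S1 S2-1->S3 S3-0->S4 S3-1->S1 S4-0->S5 S4-1->S1 S5-0->S5 S5-1->S6 S6-0->S6 S6-1->S7 S7-0->S7 S7-1->S5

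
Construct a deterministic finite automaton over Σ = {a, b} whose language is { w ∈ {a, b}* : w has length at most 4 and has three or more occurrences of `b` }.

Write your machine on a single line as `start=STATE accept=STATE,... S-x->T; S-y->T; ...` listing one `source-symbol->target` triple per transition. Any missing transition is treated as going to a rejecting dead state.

start=q0; accept=q7,q8; q0-a->q1; q0-b->q2; q1-a->q3; q1-b->q4; q2-a->q4; q2-b->q5; q3-a->q3; q3-b->q3; q4-a->q3; q4-b->q6; q5-a->q6; q5-b->q7; q6-a->q3; q6-b->q8; q7-a->q8; q7-b->q8; q8-a->q3; q8-b->q3

Handle the two conditions separately and then intersect. The first has 6 states tracking the input length, saturating at 5; the second has 5 states tracking the count of `b`s, saturating at 4. A product state is a pair (one from each), accepting exactly when both do. After merging equivalent states the machine shrinks.
9 states suffice.
        a   b  
>  q0   q1  q2 
   q1   q3  q4 
   q2   q4  q5 
   q3   q3  q3 
   q4   q3  q6 
   q5   q6  q7 
   q6   q3  q8 
 * q7   q8  q8 
 * q8   q3  q3 
(> = start, * = accepting)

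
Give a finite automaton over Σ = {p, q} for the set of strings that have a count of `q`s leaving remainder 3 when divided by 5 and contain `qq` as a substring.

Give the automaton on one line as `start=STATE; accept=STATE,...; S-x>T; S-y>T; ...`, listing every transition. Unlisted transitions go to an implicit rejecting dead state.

Run two small machines in parallel and take their product. The first has 5 states tracking the count of `q`s modulo 5; the second has 3 states tracking whether and how much of `qq` has been seen. A product state is a pair (one from each), accepting exactly when both do.
       p  q 
>  A   A  B 
   B   C  D 
   C   C  E 
   D   D  F 
   E   G  F 
 * F   F  H 
   G   G  I 
   H   H  J 
   I   K  H 
   J   J  L 
   K   K  M 
   L   L  D 
   M   N  J 
   N   N  O 
   O   A  L 
(> = start, * = accepting)

start=A; accept=F; A-p>A; A-q>B; B-p>C; B-q>D; C-p>C; C-q>E; D-p>D; D-q>F; E-p>G; E-q>F; F-p>F; F-q>H; G-p>G; G-q>I; H-p>H; H-q>J; I-p>K; I-q>H; J-p>J; J-q>L; K-p>K; K-q>M; L-p>L; L-q>D; M-p>N; M-q>J; N-p>N; N-q>O; O-p>A; O-q>L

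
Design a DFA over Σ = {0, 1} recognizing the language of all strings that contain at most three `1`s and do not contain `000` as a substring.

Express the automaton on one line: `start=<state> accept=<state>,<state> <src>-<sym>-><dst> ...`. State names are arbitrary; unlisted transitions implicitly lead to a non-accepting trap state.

Handle the two conditions separately and then intersect. One (5 states) tracks the count of `1`s, saturating at 4; the other (4 states) tracks partial matches of the forbidden pattern `000`. Each combined state is a pair, one component from each; accept when both components accept. Equivalent product states are then merged.
A 13-state machine:
          0    1  
>* s0     s1   s2 
 * s1     s3   s2 
 * s2     s4   s5 
 * s3     s6   s2 
 * s4     s7   s5 
 * s5     s8   s9 
   s6     s6   s6 
 * s7     s6   s5 
 * s8    s10   s9 
 * s9    s11   s6 
 * s10    s6   s9 
 * s11   s12   s6 
 * s12    s6   s6 
(> = start, * = accepting)

start=s0 accept=s0,s1,s2,s3,s4,s5,s7,s8,s9,s10,s11,s12 s0-0->s1 s0-1->s2 s1-0->s3 s1-1->s2 s2-0->s4 s2-1->s5 s3-0->s6 s3-1->s2 s4-0->s7 s4-1->s5 s5-0->s8 s5-1->s9 s6-0->s6 s6-1->s6 s7-0->s6 s7-1->s5 s8-0->s10 s8-1->s9 s9-0->s11 s9-1->s6 s10-0->s6 s10-1->s9 s11-0->s12 s11-1->s6 s12-0->s6 s12-1->s6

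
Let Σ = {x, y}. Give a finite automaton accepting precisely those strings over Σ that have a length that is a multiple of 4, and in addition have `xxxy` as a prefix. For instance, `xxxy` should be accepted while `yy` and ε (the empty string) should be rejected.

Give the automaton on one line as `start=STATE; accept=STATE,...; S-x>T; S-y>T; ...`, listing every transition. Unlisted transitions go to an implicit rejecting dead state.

Handle the two conditions separately and then intersect. The first has 4 states tracking the input length modulo 4; the second has 6 states tracking whether the input so far still matches the prefix `xxxy`. A product state is a pair (one from each), accepting exactly when both do.
With 12 states:
          x    y  
>  q0     q1   q2 
   q1     q3   q4 
   q2     q4   q4 
   q3     q5   q6 
   q4     q6   q6 
   q5     q7   q8 
   q6     q7   q7 
   q7     q2   q2 
 * q8     q9   q9 
   q9    q10  q10 
   q10   q11  q11 
   q11    q8   q8 
(> = start, * = accepting)

start=q0; accept=q8; q0-x>q1; q0-y>q2; q1-x>q3; q1-y>q4; q2-x>q4; q2-y>q4; q3-x>q5; q3-y>q6; q4-x>q6; q4-y>q6; q5-x>q7; q5-y>q8; q6-x>q7; q6-y>q7; q7-x>q2; q7-y>q2; q8-x>q9; q8-y>q9; q9-x>q10; q9-y>q10; q10-x>q11; q10-y>q11; q11-x>q8; q11-y>q8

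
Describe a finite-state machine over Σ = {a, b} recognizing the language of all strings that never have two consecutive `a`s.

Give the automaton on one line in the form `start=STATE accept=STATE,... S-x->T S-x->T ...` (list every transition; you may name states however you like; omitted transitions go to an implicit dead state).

Track partial matches of the forbidden pattern `aa`. State q2 is a dead state reached once `aa` has occurred; every other state accepts. q0 means no part of `aa` is currently matched.
        a   b  
>* q0   q1  q0 
 * q1   q2  q0 
   q2   q2  q2 
(> = start, * = accepting)

start=q0 accept=q0,q1 q0-a->q1 q0-b->q0 q1-a->q2 q1-b->q0 q2-a->q2 q2-b->q2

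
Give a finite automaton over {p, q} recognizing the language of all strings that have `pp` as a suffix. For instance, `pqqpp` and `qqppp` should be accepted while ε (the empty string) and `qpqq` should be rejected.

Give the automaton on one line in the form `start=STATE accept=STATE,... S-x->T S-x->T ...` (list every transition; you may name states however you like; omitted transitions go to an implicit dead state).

start=s0 accept=s2 s0-p->s1 s0-q->s0 s1-p->s2 s1-q->s0 s2-p->s2 s2-q->s0

Remember how much of `pp` the current input suffix matches. State s0 means no match yet; s1 means the last symbol is `p`; s2 means the last 2 symbols are `pp`. Only s2 accepts. On a mismatch, fall back to the longest proper suffix that is still a prefix of `pp`.
With 3 states:
        p   q  
>  s0   s1  s0 
   s1   s2  s0 
 * s2   s2  s0 
(> = start, * = accepting)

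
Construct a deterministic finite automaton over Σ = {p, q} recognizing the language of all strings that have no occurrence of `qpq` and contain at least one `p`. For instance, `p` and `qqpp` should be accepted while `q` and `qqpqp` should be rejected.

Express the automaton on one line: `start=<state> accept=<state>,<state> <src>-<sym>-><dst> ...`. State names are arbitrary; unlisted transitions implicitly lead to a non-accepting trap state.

start=S0 accept=S1,S3,S4 S0-p->S1 S0-q->S2 S1-p->S1 S1-q->S3 S2-p->S4 S2-q->S2 S3-p->S4 S3-q->S3 S4-p->S1 S4-q->S5 S5-p->S5 S5-q->S5

Run two small machines in parallel and take their product. The first has 4 states tracking partial matches of the forbidden pattern `qpq`; the second has 3 states tracking the count of `p`s, saturating at 2. A product state is a pair (one from each), accepting exactly when both do. Equivalent product states are then merged.
A 6-state machine:
        p   q  
>  S0   S1  S2 
 * S1   S1  S3 
   S2   S4  S2 
 * S3   S4  S3 
 * S4   S1  S5 
   S5   S5  S5 
(> = start, * = accepting)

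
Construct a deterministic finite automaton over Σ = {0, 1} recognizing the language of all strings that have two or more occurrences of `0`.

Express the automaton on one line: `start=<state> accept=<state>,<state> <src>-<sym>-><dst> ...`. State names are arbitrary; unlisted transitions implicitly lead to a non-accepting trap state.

Only the number of `0`s matters, and only up to 3. Make a chain A → B → C → D advanced by each `0` (with D absorbing); every other symbol self-loops. The accepting set is {C, D}.
       0  1 
>  A   B  A 
   B   C  B 
 * C   D  C 
 * D   D  D 
(> = start, * = accepting)

start=A accept=C,D A-0->B A-1->A B-0->C B-1->B C-0->D C-1->C D-0->D D-1->D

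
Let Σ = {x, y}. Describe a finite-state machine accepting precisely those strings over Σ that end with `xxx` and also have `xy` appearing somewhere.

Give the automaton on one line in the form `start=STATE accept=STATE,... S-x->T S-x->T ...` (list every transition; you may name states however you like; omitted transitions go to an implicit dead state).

start=q0 accept=q7 q0-x->q1 q0-y->q0 q1-x->q2 q1-y->q3 q2-x->q4 q2-y->q3 q3-x->q5 q3-y->q3 q4-x->q4 q4-y->q3 q5-x->q6 q5-y->q3 q6-x->q7 q6-y->q3 q7-x->q7 q7-y->q3

Handle the two conditions separately and then intersect. The first has 4 states tracking how much of the suffix `xxx` has currently been matched; the second has 3 states tracking whether and how much of `xy` has been seen. A product state is a pair (one from each), accepting exactly when both do.
With 8 states:
        x   y  
>  q0   q1  q0 
   q1   q2  q3 
   q2   q4  q3 
   q3   q5  q3 
   q4   q4  q3 
   q5   q6  q3 
   q6   q7  q3 
 * q7   q7  q3 
(> = start, * = accepting)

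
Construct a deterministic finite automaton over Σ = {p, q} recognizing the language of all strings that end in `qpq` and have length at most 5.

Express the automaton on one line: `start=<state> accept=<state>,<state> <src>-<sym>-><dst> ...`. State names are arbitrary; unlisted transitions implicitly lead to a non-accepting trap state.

start=A accept=J,K A-p->B A-q->C B-p->D B-q->E C-p->F C-q->E D-p->G D-q->H E-p->I E-q->H F-p->G F-q->J G-p->G G-q->G H-p->I H-q->G I-p->G I-q->K J-p->I J-q->G K-p->G K-q->G

Build one automaton per condition and run them in lockstep. One (4 states) tracks how much of the suffix `qpq` has currently been matched; the other (7 states) tracks the input length, saturating at 6. Each combined state is a pair, one component from each; accept when both components accept. Equivalent product states are then merged.
11 states suffice.
       p  q 
>  A   B  C 
   B   D  E 
   C   F  E 
   D   G  H 
   E   I  H 
   F   G  J 
   G   G  G 
   H   I  G 
   I   G  K 
 * J   I  G 
 * K   G  G 
(> = start, * = accepting)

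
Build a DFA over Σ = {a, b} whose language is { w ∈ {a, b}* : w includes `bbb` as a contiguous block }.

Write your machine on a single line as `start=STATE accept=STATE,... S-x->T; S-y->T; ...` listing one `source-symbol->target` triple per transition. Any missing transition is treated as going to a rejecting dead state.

States q0..q2 record the length of the longest prefix of `bbb` that matches the current input suffix. Reaching q3 means `bbb` has been seen, and we stay there forever. Accept from q3.
With 4 states:
        a   b  
>  q0   q0  q1 
   q1   q0  q2 
   q2   q0  q3 
 * q3   q3  q3 
(> = start, * = accepting)

start=q0; accept=q3; q0-a->q0; q0-b->q1; q1-a->q0; q1-b->q2; q2-a->q0; q2-b->q3; q3-a->q3; q3-b->q3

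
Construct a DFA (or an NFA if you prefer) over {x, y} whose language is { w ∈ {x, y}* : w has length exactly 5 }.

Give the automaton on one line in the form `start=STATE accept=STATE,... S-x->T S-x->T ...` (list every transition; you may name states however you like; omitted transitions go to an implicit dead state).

start=S0 accept=S5 S0-x->S1 S0-y->S1 S1-x->S2 S1-y->S2 S2-x->S3 S2-y->S3 S3-x->S4 S3-y->S4 S4-x->S5 S4-y->S5 S5-x->S6 S5-y->S6 S6-x->S6 S6-y->S6

We only need to distinguish lengths 0, 1, …, 5, and '>5'. Chain S0 → S1 → S2 → S3 → S4 → S5 → S6 on every symbol, with S6 looping. Accepting states: {S5}.
        x   y  
>  S0   S1  S1 
   S1   S2  S2 
   S2   S3  S3 
   S3   S4  S4 
   S4   S5  S5 
 * S5   S6  S6 
   S6   S6  S6 
(> = start, * = accepting)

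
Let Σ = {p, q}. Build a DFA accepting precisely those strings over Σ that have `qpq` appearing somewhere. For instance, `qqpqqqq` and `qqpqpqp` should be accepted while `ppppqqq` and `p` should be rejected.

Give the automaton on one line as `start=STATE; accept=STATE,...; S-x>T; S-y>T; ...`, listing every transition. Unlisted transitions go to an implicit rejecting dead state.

Track how much of `qpq` has been matched so far: state S0 is no progress, S3 is the absorbing accept state reached once `qpq` has occurred. Intermediate states record partial matches; on a mismatch, fall back to the longest reusable overlap.
With 4 states:
        p   q  
>  S0   S0  S1 
   S1   S2  S1 
   S2   S0  S3 
 * S3   S3  S3 
(> = start, * = accepting)

start=S0; accept=S3; S0-p>S0; S0-q>S1; S1-p>S2; S1-q>S1; S2-p>S0; S2-q>S3; S3-p>S3; S3-q>S3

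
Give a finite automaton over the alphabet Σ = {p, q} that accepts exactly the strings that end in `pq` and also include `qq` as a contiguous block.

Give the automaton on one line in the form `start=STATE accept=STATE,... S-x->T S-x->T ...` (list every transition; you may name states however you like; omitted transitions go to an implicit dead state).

start=s0 accept=s4 s0-p->s0 s0-q->s1 s1-p->s0 s1-q->s2 s2-p->s3 s2-q->s2 s3-p->s3 s3-q->s4 s4-p->s3 s4-q->s2

Handle the two conditions separately and then intersect. The first has 3 states tracking how much of the suffix `pq` has currently been matched; the second has 3 states tracking whether and how much of `qq` has been seen. A product state is a pair (one from each), accepting exactly when both do. Equivalent product states are then merged.
5 states suffice.
        p   q  
>  s0   s0  s1 
   s1   s0  s2 
   s2   s3  s2 
   s3   s3  s4 
 * s4   s3  s2 
(> = start, * = accepting)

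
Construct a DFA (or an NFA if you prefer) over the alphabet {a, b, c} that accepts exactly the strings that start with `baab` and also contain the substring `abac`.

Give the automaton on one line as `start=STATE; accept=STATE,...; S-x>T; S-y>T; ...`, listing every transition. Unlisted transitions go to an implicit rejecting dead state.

start=s0; accept=s13; s0-a>s1; s0-b>s2; s0-c>s3; s1-a>s1; s1-b>s4; s1-c>s3; s2-a>s5; s2-b>s3; s2-c>s3; s3-a>s1; s3-b>s3; s3-c>s3; s4-a>s6; s4-b>s3; s4-c>s3; s5-a>s7; s5-b>s4; s5-c>s3; s6-a>s1; s6-b>s4; s6-c>s8; s7-a>s1; s7-b>s9; s7-c>s3; s8-a>s8; s8-b>s8; s8-c>s8; s9-a>s10; s9-b>s11; s9-c>s11; s10-a>s12; s10-b>s9; s10-c>s13; s11-a>s12; s11-b>s11; s11-c>s11; s12-a>s12; s12-b>s9; s12-c>s11; s13-a>s13; s13-b>s13; s13-c>s13

Handle the two conditions separately and then intersect. One (6 states) tracks whether the input so far still matches the prefix `baab`; the other (5 states) tracks whether and how much of `abac` has been seen. Each combined state is a pair, one component from each; accept when both components accept.
14 states suffice.
          a    b    c  
>  s0     s1   s2   s3 
   s1     s1   s4   s3 
   s2     s5   s3   s3 
   s3     s1   s3   s3 
   s4     s6   s3   s3 
   s5     s7   s4   s3 
   s6     s1   s4   s8 
   s7     s1   s9   s3 
   s8     s8   s8   s8 
   s9    s10  s11  s11 
   s10   s12   s9  s13 
   s11   s12  s11  s11 
   s12   s12   s9  s11 
 * s13   s13  s13  s13 
(> = start, * = accepting)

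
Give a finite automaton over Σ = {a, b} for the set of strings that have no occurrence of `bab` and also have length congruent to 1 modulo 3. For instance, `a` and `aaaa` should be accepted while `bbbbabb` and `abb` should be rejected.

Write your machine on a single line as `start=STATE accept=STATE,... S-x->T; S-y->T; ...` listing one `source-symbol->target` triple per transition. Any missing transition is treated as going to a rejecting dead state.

start=q0; accept=q1,q2,q9; q0-a->q1; q0-b->q2; q1-a->q3; q1-b->q4; q2-a->q5; q2-b->q4; q3-a->q0; q3-b->q6; q4-a->q7; q4-b->q6; q5-a->q0; q5-b->q8; q6-a->q9; q6-b->q2; q7-a->q1; q7-b->q10; q8-a->q10; q8-b->q10; q9-a->q3; q9-b->q11; q10-a->q11; q10-b->q11; q11-a->q8; q11-b->q8

Build one automaton per condition and run them in lockstep. The first has 4 states tracking partial matches of the forbidden pattern `bab`; the second has 3 states tracking the input length modulo 3. A product state is a pair (one from each), accepting exactly when both do.
12 states suffice.
          a    b  
>  q0     q1   q2 
 * q1     q3   q4 
 * q2     q5   q4 
   q3     q0   q6 
   q4     q7   q6 
   q5     q0   q8 
   q6     q9   q2 
   q7     q1  q10 
   q8    q10  q10 
 * q9     q3  q11 
   q10   q11  q11 
   q11    q8   q8 
(> = start, * = accepting)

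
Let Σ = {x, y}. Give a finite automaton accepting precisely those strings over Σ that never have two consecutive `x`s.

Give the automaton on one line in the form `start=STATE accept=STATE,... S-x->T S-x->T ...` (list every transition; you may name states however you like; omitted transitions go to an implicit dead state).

This is the complement of 'contains `xx`'. Use the same substring-matching states — q0 through q2 holding how much of `xx` has just been matched — but flip the accepting set: everything except the trap q2 accepts.
        x   y  
>* q0   q1  q0 
 * q1   q2  q0 
   q2   q2  q2 
(> = start, * = accepting)

start=q0 accept=q0,q1 q0-x->q1 q0-y->q0 q1-x->q2 q1-y->q0 q2-x->q2 q2-y->q2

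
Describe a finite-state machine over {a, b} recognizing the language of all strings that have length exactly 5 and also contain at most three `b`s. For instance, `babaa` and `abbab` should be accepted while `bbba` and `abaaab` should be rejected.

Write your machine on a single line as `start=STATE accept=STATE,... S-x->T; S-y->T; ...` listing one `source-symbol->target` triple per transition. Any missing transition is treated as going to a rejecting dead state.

Handle the two conditions separately and then intersect. The first has 7 states tracking the input length, saturating at 6; the second has 5 states tracking the count of `b`s, saturating at 4. A product state is a pair (one from each), accepting exactly when both do. After merging equivalent states the machine shrinks.
          a    b  
>  s0     s1   s2 
   s1     s3   s4 
   s2     s4   s5 
   s3     s6   s6 
   s4     s6   s7 
   s5     s7   s8 
   s6     s9   s9 
   s7     s9  s10 
   s8    s10  s11 
   s9    s12  s12 
   s10   s12  s11 
   s11   s11  s11 
 * s12   s11  s11 
(> = start, * = accepting)

start=s0; accept=s12; s0-a->s1; s0-b->s2; s1-a->s3; s1-b->s4; s2-a->s4; s2-b->s5; s3-a->s6; s3-b->s6; s4-a->s6; s4-b->s7; s5-a->s7; s5-b->s8; s6-a->s9; s6-b->s9; s7-a->s9; s7-b->s10; s8-a->s10; s8-b->s11; s9-a->s12; s9-b->s12; s10-a->s12; s10-b->s11; s11-a->s11; s11-b->s11; s12-a->s11; s12-b->s11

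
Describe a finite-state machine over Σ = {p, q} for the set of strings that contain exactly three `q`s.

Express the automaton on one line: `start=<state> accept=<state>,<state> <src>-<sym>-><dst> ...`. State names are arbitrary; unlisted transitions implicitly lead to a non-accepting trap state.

start=S0 accept=S3 S0-p->S0 S0-q->S1 S1-p->S1 S1-q->S2 S2-p->S2 S2-q->S3 S3-p->S3 S3-q->S4 S4-p->S4 S4-q->S4

Only the number of `q`s matters, and only up to 4. Make a chain S0 → S1 → S2 → S3 → S4 advanced by each `q` (with S4 absorbing); every other symbol self-loops. The accepting set is {S3}.
        p   q  
>  S0   S0  S1 
   S1   S1  S2 
   S2   S2  S3 
 * S3   S3  S4 
   S4   S4  S4 
(> = start, * = accepting)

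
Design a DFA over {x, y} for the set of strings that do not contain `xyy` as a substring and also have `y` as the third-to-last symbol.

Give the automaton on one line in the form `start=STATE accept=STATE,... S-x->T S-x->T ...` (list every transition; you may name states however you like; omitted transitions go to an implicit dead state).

Run two small machines in parallel and take their product. One (4 states) tracks partial matches of the forbidden pattern `xyy`; the other (15 states) tracks the last 3 symbols read. Each combined state is a pair, one component from each; accept when both components accept. Minimizing collapses redundant product states.
An 11-state machine:
          x    y  
>  s0     s1   s2 
   s1     s1   s3 
   s2     s4   s5 
   s3     s4   s6 
   s4     s7   s8 
   s5     s9  s10 
   s6     s6   s6 
 * s7     s1   s3 
 * s8     s4   s6 
 * s9     s7   s8 
 * s10    s9  s10 
(> = start, * = accepting)

start=s0 accept=s7,s8,s9,s10 s0-x->s1 s0-y->s2 s1-x->s1 s1-y->s3 s2-x->s4 s2-y->s5 s3-x->s4 s3-y->s6 s4-x->s7 s4-y->s8 s5-x->s9 s5-y->s10 s6-x->s6 s6-y->s6 s7-x->s1 s7-y->s3 s8-x->s4 s8-y->s6 s9-x->s7 s9-y->s8 s10-x->s9 s10-y->s10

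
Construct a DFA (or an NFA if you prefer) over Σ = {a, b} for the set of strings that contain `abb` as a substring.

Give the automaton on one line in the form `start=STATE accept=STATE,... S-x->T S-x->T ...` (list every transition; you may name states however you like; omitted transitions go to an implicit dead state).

start=S0 accept=S3 S0-a->S1 S0-b->S0 S1-a->S1 S1-b->S2 S2-a->S1 S2-b->S3 S3-a->S3 S3-b->S3

Track how much of `abb` has been matched so far: state S0 is no progress, S3 is the absorbing accept state reached once `abb` has occurred. Intermediate states record partial matches; on a mismatch, fall back to the longest reusable overlap.
4 states suffice.
        a   b  
>  S0   S1  S0 
   S1   S1  S2 
   S2   S1  S3 
 * S3   S3  S3 
(> = start, * = accepting)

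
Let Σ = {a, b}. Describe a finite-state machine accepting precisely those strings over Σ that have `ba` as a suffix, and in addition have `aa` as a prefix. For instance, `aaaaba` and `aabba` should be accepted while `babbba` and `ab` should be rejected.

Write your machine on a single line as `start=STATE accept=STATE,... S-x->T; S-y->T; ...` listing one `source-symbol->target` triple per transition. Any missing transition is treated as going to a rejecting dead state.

Build one automaton per condition and run them in lockstep. One (3 states) tracks how much of the suffix `ba` has currently been matched; the other (4 states) tracks whether the input so far still matches the prefix `aa`. Each combined state is a pair, one component from each; accept when both components accept. Minimizing collapses redundant product states.
6 states suffice.
        a   b  
>  q0   q1  q2 
   q1   q3  q2 
   q2   q2  q2 
   q3   q3  q4 
   q4   q5  q4 
 * q5   q3  q4 
(> = start, * = accepting)

start=q0; accept=q5; q0-a->q1; q0-b->q2; q1-a->q3; q1-b->q2; q2-a->q2; q2-b->q2; q3-a->q3; q3-b->q4; q4-a->q5; q4-b->q4; q5-a->q3; q5-b->q4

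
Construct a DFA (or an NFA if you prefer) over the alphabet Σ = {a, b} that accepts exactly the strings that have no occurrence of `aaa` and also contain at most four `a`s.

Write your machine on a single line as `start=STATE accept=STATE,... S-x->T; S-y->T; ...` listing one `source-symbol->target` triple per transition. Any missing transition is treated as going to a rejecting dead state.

Run two small machines in parallel and take their product. The first has 4 states tracking partial matches of the forbidden pattern `aaa`; the second has 6 states tracking the count of `a`s, saturating at 5. A product state is a pair (one from each), accepting exactly when both do.
With 18 states:
          a    b  
>* q0     q1   q0 
 * q1     q2   q3 
 * q2     q4   q5 
 * q3     q6   q3 
   q4     q7   q4 
 * q5     q8   q5 
 * q6     q9   q5 
   q7    q10   q7 
 * q8    q11  q12 
 * q9     q7  q12 
   q10   q10  q10 
 * q11   q10  q13 
 * q12   q14  q12 
 * q13   q15  q13 
 * q14   q16  q13 
   q15   q16  q17 
   q16   q10  q17 
   q17   q15  q17 
(> = start, * = accepting)

start=q0; accept=q0,q1,q2,q3,q5,q6,q8,q9,q11,q12,q13,q14; q0-a->q1; q0-b->q0; q1-a->q2; q1-b->q3; q2-a->q4; q2-b->q5; q3-a->q6; q3-b->q3; q4-a->q7; q4-b->q4; q5-a->q8; q5-b->q5; q6-a->q9; q6-b->q5; q7-a->q10; q7-b->q7; q8-a->q11; q8-b->q12; q9-a->q7; q9-b->q12; q10-a->q10; q10-b->q10; q11-a->q10; q11-b->q13; q12-a->q14; q12-b->q12; q13-a->q15; q13-b->q13; q14-a->q16; q14-b->q13; q15-a->q16; q15-b->q17; q16-a->q10; q16-b->q17; q17-a->q15; q17-b->q17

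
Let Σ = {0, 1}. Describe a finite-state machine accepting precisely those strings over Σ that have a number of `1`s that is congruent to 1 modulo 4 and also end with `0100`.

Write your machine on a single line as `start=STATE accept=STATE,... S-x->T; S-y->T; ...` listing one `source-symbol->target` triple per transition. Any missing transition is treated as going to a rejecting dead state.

start=q0; accept=q7; q0-0->q1; q0-1->q2; q1-0->q1; q1-1->q3; q2-0->q2; q2-1->q4; q3-0->q5; q3-1->q4; q4-0->q4; q4-1->q6; q5-0->q7; q5-1->q4; q6-0->q6; q6-1->q0; q7-0->q2; q7-1->q4

Build one automaton per condition and run them in lockstep. One (4 states) tracks the count of `1`s modulo 4; the other (5 states) tracks how much of the suffix `0100` has currently been matched. Each combined state is a pair, one component from each; accept when both components accept. Equivalent product states are then merged.
An 8-state machine:
        0   1  
>  q0   q1  q2 
   q1   q1  q3 
   q2   q2  q4 
   q3   q5  q4 
   q4   q4  q6 
   q5   q7  q4 
   q6   q6  q0 
 * q7   q2  q4 
(> = start, * = accepting)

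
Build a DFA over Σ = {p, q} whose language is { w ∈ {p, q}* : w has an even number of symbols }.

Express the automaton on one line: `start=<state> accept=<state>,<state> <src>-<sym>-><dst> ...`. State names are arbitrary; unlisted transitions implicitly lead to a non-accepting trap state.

start=A accept=A A-p->B A-q->B B-p->A B-q->A

Only the length mod 2 matters, so use a 2-cycle: from any state, every input symbol moves to the next state, wrapping B back to A. Mark A accepting.
2 states suffice.
       p  q 
>* A   B  B 
   B   A  A 
(> = start, * = accepting)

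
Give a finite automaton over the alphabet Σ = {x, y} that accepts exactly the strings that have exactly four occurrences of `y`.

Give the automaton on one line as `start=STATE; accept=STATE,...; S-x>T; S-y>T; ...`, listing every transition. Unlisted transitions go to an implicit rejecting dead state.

start=q0; accept=q4; q0-x>q0; q0-y>q1; q1-x>q1; q1-y>q2; q2-x>q2; q2-y>q3; q3-x>q3; q3-y>q4; q4-x>q4; q4-y>q5; q5-x>q5; q5-y>q5

Only the number of `y`s matters, and only up to 5. Make a chain q0 → q1 → q2 → q3 → q4 → q5 advanced by each `y` (with q5 absorbing); every other symbol self-loops. The accepting set is {q4}.
With 6 states:
        x   y  
>  q0   q0  q1 
   q1   q1  q2 
   q2   q2  q3 
   q3   q3  q4 
 * q4   q4  q5 
   q5   q5  q5 
(> = start, * = accepting)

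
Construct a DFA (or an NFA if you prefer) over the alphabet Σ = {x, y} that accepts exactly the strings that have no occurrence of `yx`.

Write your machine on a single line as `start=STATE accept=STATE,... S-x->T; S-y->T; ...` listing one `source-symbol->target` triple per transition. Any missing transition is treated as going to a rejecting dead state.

This is the complement of 'contains `yx`'. Use the same substring-matching states — q0 through q2 holding how much of `yx` has just been matched — but flip the accepting set: everything except the trap q2 accepts.
3 states suffice.
        x   y  
>* q0   q0  q1 
 * q1   q2  q1 
   q2   q2  q2 
(> = start, * = accepting)

start=q0; accept=q0,q1; q0-x->q0; q0-y->q1; q1-x->q2; q1-y->q1; q2-x->q2; q2-y->q2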